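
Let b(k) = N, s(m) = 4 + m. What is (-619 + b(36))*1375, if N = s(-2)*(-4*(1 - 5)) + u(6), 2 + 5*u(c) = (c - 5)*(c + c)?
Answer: -804375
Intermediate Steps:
u(c) = -⅖ + 2*c*(-5 + c)/5 (u(c) = -⅖ + ((c - 5)*(c + c))/5 = -⅖ + ((-5 + c)*(2*c))/5 = -⅖ + (2*c*(-5 + c))/5 = -⅖ + 2*c*(-5 + c)/5)
N = 34 (N = (4 - 2)*(-4*(1 - 5)) + (-⅖ - 2*6 + (⅖)*6²) = 2*(-4*(-4)) + (-⅖ - 12 + (⅖)*36) = 2*16 + (-⅖ - 12 + 72/5) = 32 + 2 = 34)
b(k) = 34
(-619 + b(36))*1375 = (-619 + 34)*1375 = -585*1375 = -804375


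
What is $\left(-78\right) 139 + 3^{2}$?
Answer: $-10833$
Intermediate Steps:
$\left(-78\right) 139 + 3^{2} = -10842 + 9 = -10833$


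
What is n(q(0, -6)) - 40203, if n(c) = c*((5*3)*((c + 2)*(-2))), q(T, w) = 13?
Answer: -46053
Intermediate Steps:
n(c) = c*(-60 - 30*c) (n(c) = c*(15*((2 + c)*(-2))) = c*(15*(-4 - 2*c)) = c*(-60 - 30*c))
n(q(0, -6)) - 40203 = -30*13*(2 + 13) - 40203 = -30*13*15 - 40203 = -5850 - 40203 = -46053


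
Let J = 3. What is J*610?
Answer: 1830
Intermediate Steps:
J*610 = 3*610 = 1830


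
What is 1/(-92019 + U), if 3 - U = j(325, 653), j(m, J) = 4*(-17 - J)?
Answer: -1/89336 ≈ -1.1194e-5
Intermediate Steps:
j(m, J) = -68 - 4*J
U = 2683 (U = 3 - (-68 - 4*653) = 3 - (-68 - 2612) = 3 - 1*(-2680) = 3 + 2680 = 2683)
1/(-92019 + U) = 1/(-92019 + 2683) = 1/(-89336) = -1/89336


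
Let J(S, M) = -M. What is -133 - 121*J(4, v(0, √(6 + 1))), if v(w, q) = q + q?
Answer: -133 + 242*√7 ≈ 507.27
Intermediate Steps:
v(w, q) = 2*q
-133 - 121*J(4, v(0, √(6 + 1))) = -133 - (-121)*2*√(6 + 1) = -133 - (-121)*2*√7 = -133 - (-242)*√7 = -133 + 242*√7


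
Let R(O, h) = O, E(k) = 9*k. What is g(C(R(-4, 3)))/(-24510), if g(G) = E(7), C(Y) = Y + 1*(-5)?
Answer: -21/8170 ≈ -0.0025704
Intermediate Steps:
C(Y) = -5 + Y (C(Y) = Y - 5 = -5 + Y)
g(G) = 63 (g(G) = 9*7 = 63)
g(C(R(-4, 3)))/(-24510) = 63/(-24510) = 63*(-1/24510) = -21/8170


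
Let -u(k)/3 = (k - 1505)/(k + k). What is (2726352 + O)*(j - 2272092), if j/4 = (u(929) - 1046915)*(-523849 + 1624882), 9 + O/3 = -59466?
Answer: -10913756820143520889080/929 ≈ -1.1748e+19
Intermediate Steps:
O = -178425 (O = -27 + 3*(-59466) = -27 - 178398 = -178425)
u(k) = -3*(-1505 + k)/(2*k) (u(k) = -3*(k - 1505)/(k + k) = -3*(-1505 + k)/(2*k))
j = -4283384666062572/929 (j = 4*(((3/2)*(1505 - 1*929)/929 - 1046915)*(-523849 + 1624882)) = 4*(((3/2)*(1/929)*(1505 - 929) - 1046915)*1101033) = 4*(((3/2)*(1/929)*576 - 1046915)*1101033) = 4*((864/929 - 1046915)*1101033) = 4*(-972583171/929*1101033) = 4*(-1070846166515643/929) = -4283384666062572/929 ≈ -4.6107e+12)
(2726352 + O)*(j - 2272092) = (2726352 - 178425)*(-4283384666062572/929 - 2272092) = 2547927*(-4283386776836040/929) = -10913756820143520889080/929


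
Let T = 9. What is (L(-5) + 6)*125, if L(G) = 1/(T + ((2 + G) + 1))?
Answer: 5375/7 ≈ 767.86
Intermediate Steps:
L(G) = 1/(12 + G) (L(G) = 1/(9 + ((2 + G) + 1)) = 1/(9 + (3 + G)) = 1/(12 + G))
(L(-5) + 6)*125 = (1/(12 - 5) + 6)*125 = (1/7 + 6)*125 = (⅐ + 6)*125 = (43/7)*125 = 5375/7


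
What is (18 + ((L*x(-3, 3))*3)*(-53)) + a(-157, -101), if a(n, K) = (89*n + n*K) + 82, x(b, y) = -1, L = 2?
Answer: 2302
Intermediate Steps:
a(n, K) = 82 + 89*n + K*n (a(n, K) = (89*n + K*n) + 82 = 82 + 89*n + K*n)
(18 + ((L*x(-3, 3))*3)*(-53)) + a(-157, -101) = (18 + ((2*(-1))*3)*(-53)) + (82 + 89*(-157) - 101*(-157)) = (18 - 2*3*(-53)) + (82 - 13973 + 15857) = (18 - 6*(-53)) + 1966 = (18 + 318) + 1966 = 336 + 1966 = 2302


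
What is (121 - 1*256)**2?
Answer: 18225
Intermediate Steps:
(121 - 1*256)**2 = (121 - 256)**2 = (-135)**2 = 18225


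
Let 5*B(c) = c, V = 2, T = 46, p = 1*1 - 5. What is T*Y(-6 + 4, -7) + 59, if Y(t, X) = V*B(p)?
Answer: -73/5 ≈ -14.600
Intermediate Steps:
p = -4 (p = 1 - 5 = -4)
B(c) = c/5
Y(t, X) = -8/5 (Y(t, X) = 2*((⅕)*(-4)) = 2*(-⅘) = -8/5)
T*Y(-6 + 4, -7) + 59 = 46*(-8/5) + 59 = -368/5 + 59 = -73/5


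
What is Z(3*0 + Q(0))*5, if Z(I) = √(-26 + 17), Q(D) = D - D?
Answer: 15*I ≈ 15.0*I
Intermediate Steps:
Q(D) = 0
Z(I) = 3*I (Z(I) = √(-9) = 3*I)
Z(3*0 + Q(0))*5 = (3*I)*5 = 15*I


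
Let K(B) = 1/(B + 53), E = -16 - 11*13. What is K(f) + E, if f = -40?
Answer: -2066/13 ≈ -158.92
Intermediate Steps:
E = -159 (E = -16 - 143 = -159)
K(B) = 1/(53 + B)
K(f) + E = 1/(53 - 40) - 159 = 1/13 - 159 = -2066/13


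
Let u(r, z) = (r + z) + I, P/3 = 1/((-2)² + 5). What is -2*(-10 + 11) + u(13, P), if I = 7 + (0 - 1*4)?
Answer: 43/3 ≈ 14.333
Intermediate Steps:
I = 3 (I = 7 + (0 - 4) = 7 - 4 = 3)
P = ⅓ (P = 3/((-2)² + 5) = 3/(4 + 5) = 3/9 = 3*(⅑) = ⅓ ≈ 0.33333)
u(r, z) = 3 + r + z (u(r, z) = (r + z) + 3 = 3 + r + z)
-2*(-10 + 11) + u(13, P) = -2*(-10 + 11) + (3 + 13 + ⅓) = -2*1 + 49/3 = -2 + 49/3 = 43/3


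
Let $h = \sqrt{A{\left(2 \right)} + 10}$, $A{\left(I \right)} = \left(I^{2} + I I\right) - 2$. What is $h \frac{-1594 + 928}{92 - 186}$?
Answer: $\frac{1332}{47} \approx 28.34$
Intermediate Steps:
$A{\left(I \right)} = -2 + 2 I^{2}$ ($A{\left(I \right)} = \left(I^{2} + I^{2}\right) - 2 = 2 I^{2} - 2 = -2 + 2 I^{2}$)
$h = 4$ ($h = \sqrt{\left(-2 + 2 \cdot 2^{2}\right) + 10} = \sqrt{\left(-2 + 2 \cdot 4\right) + 10} = \sqrt{\left(-2 + 8\right) + 10} = \sqrt{6 + 10} = \sqrt{16} = 4$)
$h \frac{-1594 + 928}{92 - 186} = 4 \frac{-1594 + 928}{92 - 186} = 4 \left(- \frac{666}{-94}\right) = 4 \left(\left(-666\right) \left(- \frac{1}{94}\right)\right) = 4 \cdot \frac{333}{47} = \frac{1332}{47}$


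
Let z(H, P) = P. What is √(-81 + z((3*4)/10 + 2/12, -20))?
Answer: I*√101 ≈ 10.05*I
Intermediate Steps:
√(-81 + z((3*4)/10 + 2/12, -20)) = √(-81 - 20) = √(-101) = I*√101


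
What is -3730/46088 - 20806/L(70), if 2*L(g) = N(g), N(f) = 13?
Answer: -958931173/299572 ≈ -3201.0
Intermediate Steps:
L(g) = 13/2 (L(g) = (½)*13 = 13/2)
-3730/46088 - 20806/L(70) = -3730/46088 - 20806/13/2 = -3730*1/46088 - 20806*2/13 = -1865/23044 - 41612/13 = -958931173/299572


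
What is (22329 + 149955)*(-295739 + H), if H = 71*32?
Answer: -50559668628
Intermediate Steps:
H = 2272
(22329 + 149955)*(-295739 + H) = (22329 + 149955)*(-295739 + 2272) = 172284*(-293467) = -50559668628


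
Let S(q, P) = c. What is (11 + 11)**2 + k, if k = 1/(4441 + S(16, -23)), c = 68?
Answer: 2182357/4509 ≈ 484.00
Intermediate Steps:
S(q, P) = 68
k = 1/4509 (k = 1/(4441 + 68) = 1/4509 ≈ 0.00022178)
(11 + 11)**2 + k = (11 + 11)**2 + 1/4509 = 22**2 + 1/4509 = 484 + 1/4509 = 2182357/4509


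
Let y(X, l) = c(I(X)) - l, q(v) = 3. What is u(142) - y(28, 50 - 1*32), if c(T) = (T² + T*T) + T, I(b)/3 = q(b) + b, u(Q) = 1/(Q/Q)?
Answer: -17372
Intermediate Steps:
u(Q) = 1 (u(Q) = 1/1 = 1)
I(b) = 9 + 3*b (I(b) = 3*(3 + b) = 9 + 3*b)
c(T) = T + 2*T² (c(T) = (T² + T²) + T = 2*T² + T = T + 2*T²)
y(X, l) = -l + (9 + 3*X)*(19 + 6*X) (y(X, l) = (9 + 3*X)*(1 + 2*(9 + 3*X)) - l = (9 + 3*X)*(1 + (18 + 6*X)) - l = (9 + 3*X)*(19 + 6*X) - l = -l + (9 + 3*X)*(19 + 6*X))
u(142) - y(28, 50 - 1*32) = 1 - (-(50 - 1*32) + 3*(3 + 28)*(19 + 6*28)) = 1 - (-(50 - 32) + 3*31*(19 + 168)) = 1 - (-1*18 + 3*31*187) = 1 - (-18 + 17391) = 1 - 1*17373 = 1 - 17373 = -17372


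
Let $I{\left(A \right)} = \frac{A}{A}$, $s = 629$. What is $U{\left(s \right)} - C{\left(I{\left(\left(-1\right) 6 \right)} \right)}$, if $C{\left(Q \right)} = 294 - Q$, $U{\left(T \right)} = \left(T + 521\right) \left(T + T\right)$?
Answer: $1446407$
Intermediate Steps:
$U{\left(T \right)} = 2 T \left(521 + T\right)$ ($U{\left(T \right)} = \left(521 + T\right) 2 T = 2 T \left(521 + T\right)$)
$I{\left(A \right)} = 1$
$U{\left(s \right)} - C{\left(I{\left(\left(-1\right) 6 \right)} \right)} = 2 \cdot 629 \left(521 + 629\right) - \left(294 - 1\right) = 2 \cdot 629 \cdot 1150 - \left(294 - 1\right) = 1446700 - 293 = 1446407$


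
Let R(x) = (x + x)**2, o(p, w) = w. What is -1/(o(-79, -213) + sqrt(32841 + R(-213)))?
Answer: -71/56316 - sqrt(23813)/56316 ≈ -0.0040009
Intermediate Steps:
R(x) = 4*x**2 (R(x) = (2*x)**2 = 4*x**2)
-1/(o(-79, -213) + sqrt(32841 + R(-213))) = -1/(-213 + sqrt(32841 + 4*(-213)**2)) = -1/(-213 + sqrt(32841 + 4*45369)) = -1/(-213 + sqrt(32841 + 181476)) = -1/(-213 + sqrt(214317)) = -1/(-213 + 3*sqrt(23813))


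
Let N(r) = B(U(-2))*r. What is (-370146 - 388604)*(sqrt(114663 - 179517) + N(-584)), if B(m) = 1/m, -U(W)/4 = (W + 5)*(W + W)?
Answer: 27694375/3 - 2276250*I*sqrt(7206) ≈ 9.2315e+6 - 1.9323e+8*I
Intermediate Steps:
U(W) = -8*W*(5 + W) (U(W) = -4*(W + 5)*(W + W) = -4*(5 + W)*2*W = -8*W*(5 + W))
N(r) = r/48 (N(r) = r/((-8*(-2)*(5 - 2))) = r/((-8*(-2)*3)) = r/48)
(-370146 - 388604)*(sqrt(114663 - 179517) + N(-584)) = (-370146 - 388604)*(sqrt(114663 - 179517) + (1/48)*(-584)) = -758750*(sqrt(-64854) - 73/6) = -758750*(3*I*sqrt(7206) - 73/6) = -758750*(-73/6 + 3*I*sqrt(7206)) = 27694375/3 - 2276250*I*sqrt(7206)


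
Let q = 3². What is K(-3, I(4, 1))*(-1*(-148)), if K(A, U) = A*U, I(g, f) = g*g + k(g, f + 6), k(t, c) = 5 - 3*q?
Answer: 2664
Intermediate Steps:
q = 9
k(t, c) = -22 (k(t, c) = 5 - 3*9 = 5 - 27 = -22)
I(g, f) = -22 + g² (I(g, f) = g*g - 22 = g² - 22 = -22 + g²)
K(-3, I(4, 1))*(-1*(-148)) = (-3*(-22 + 4²))*(-1*(-148)) = -3*(-22 + 16)*148 = -3*(-6)*148 = 18*148 = 2664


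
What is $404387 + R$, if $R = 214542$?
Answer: $618929$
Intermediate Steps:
$404387 + R = 404387 + 214542 = 618929$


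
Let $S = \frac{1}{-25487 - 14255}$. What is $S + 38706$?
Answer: $\frac{1538253851}{39742} \approx 38706.0$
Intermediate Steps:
$S = - \frac{1}{39742}$ ($S = \frac{1}{-39742} = - \frac{1}{39742} \approx -2.5162 \cdot 10^{-5}$)
$S + 38706 = - \frac{1}{39742} + 38706 = \frac{1538253851}{39742}$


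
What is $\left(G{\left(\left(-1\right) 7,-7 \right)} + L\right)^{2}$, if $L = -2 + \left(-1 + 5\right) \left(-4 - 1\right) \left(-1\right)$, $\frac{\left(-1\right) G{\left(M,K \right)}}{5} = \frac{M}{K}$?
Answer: $169$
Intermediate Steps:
$G{\left(M,K \right)} = - \frac{5 M}{K}$ ($G{\left(M,K \right)} = - 5 \frac{M}{K} = - \frac{5 M}{K}$)
$L = 18$ ($L = -2 + 4 \left(-5\right) \left(-1\right) = -2 - -20 = -2 + 20 = 18$)
$\left(G{\left(\left(-1\right) 7,-7 \right)} + L\right)^{2} = \left(- \frac{5 \left(\left(-1\right) 7\right)}{-7} + 18\right)^{2} = \left(\left(-5\right) \left(-7\right) \left(- \frac{1}{7}\right) + 18\right)^{2} = \left(-5 + 18\right)^{2} = 13^{2} = 169$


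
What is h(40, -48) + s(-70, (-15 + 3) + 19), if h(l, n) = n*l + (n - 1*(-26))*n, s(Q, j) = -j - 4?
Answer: -875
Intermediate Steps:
s(Q, j) = -4 - j
h(l, n) = l*n + n*(26 + n) (h(l, n) = l*n + (n + 26)*n = l*n + (26 + n)*n = l*n + n*(26 + n))
h(40, -48) + s(-70, (-15 + 3) + 19) = -48*(26 + 40 - 48) + (-4 - ((-15 + 3) + 19)) = -48*18 + (-4 - (-12 + 19)) = -864 + (-4 - 1*7) = -864 + (-4 - 7) = -864 - 11 = -875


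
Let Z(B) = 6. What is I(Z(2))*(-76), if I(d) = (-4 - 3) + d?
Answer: 76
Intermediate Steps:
I(d) = -7 + d
I(Z(2))*(-76) = (-7 + 6)*(-76) = -1*(-76) = 76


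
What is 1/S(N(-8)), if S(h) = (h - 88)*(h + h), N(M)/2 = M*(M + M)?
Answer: 1/86016 ≈ 1.1626e-5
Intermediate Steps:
N(M) = 4*M² (N(M) = 2*(M*(M + M)) = 2*(M*(2*M)) = 2*(2*M²) = 4*M²)
S(h) = 2*h*(-88 + h) (S(h) = (-88 + h)*(2*h) = 2*h*(-88 + h))
1/S(N(-8)) = 1/(2*(4*(-8)²)*(-88 + 4*(-8)²)) = 1/(2*(4*64)*(-88 + 4*64)) = 1/(2*256*(-88 + 256)) = 1/(2*256*168) = 1/86016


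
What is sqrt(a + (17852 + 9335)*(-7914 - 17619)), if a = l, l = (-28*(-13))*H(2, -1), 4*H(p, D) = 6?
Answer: 5*I*sqrt(27766605) ≈ 26347.0*I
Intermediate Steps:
H(p, D) = 3/2 (H(p, D) = (1/4)*6 = 3/2)
l = 546 (l = -28*(-13)*(3/2) = 364*(3/2) = 546)
a = 546
sqrt(a + (17852 + 9335)*(-7914 - 17619)) = sqrt(546 + (17852 + 9335)*(-7914 - 17619)) = sqrt(546 + 27187*(-25533)) = sqrt(546 - 694165671) = sqrt(-694165125) = 5*I*sqrt(27766605)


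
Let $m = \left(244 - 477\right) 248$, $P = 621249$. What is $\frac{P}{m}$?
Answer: $- \frac{621249}{57784} \approx -10.751$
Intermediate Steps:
$m = -57784$ ($m = \left(-233\right) 248 = -57784$)
$\frac{P}{m} = \frac{621249}{-57784} = 621249 \left(- \frac{1}{57784}\right) = - \frac{621249}{57784}$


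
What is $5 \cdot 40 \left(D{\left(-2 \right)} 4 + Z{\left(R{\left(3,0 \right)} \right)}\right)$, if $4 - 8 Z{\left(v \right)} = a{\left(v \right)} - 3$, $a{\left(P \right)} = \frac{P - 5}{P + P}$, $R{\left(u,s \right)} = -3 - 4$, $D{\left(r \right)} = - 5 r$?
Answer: $\frac{57075}{7} \approx 8153.6$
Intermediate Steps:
$R{\left(u,s \right)} = -7$
$a{\left(P \right)} = \frac{-5 + P}{2 P}$
$Z{\left(v \right)} = \frac{7}{8} - \frac{-5 + v}{16 v}$ ($Z{\left(v \right)} = \frac{1}{2} - \frac{\frac{-5 + v}{2 v} - 3}{8} = \frac{1}{2} - \frac{-3 + \frac{-5 + v}{2 v}}{8} = \frac{1}{2} + \left(\frac{3}{8} - \frac{-5 + v}{16 v}\right) = \frac{7}{8} - \frac{-5 + v}{16 v}$)
$5 \cdot 40 \left(D{\left(-2 \right)} 4 + Z{\left(R{\left(3,0 \right)} \right)}\right) = 5 \cdot 40 \left(\left(-5\right) \left(-2\right) 4 + \frac{5 + 13 \left(-7\right)}{16 \left(-7\right)}\right) = 5 \cdot 40 \left(10 \cdot 4 + \frac{1}{16} \left(- \frac{1}{7}\right) \left(5 - 91\right)\right) = 5 \cdot 40 \left(40 + \frac{1}{16} \left(- \frac{1}{7}\right) \left(-86\right)\right) = 5 \cdot 40 \left(40 + \frac{43}{56}\right) = 5 \cdot 40 \cdot \frac{2283}{56} = 5 \cdot \frac{11415}{7} = \frac{57075}{7}$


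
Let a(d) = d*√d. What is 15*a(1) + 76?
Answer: 91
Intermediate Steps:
a(d) = d^(3/2)
15*a(1) + 76 = 15*1^(3/2) + 76 = 15*1 + 76 = 15 + 76 = 91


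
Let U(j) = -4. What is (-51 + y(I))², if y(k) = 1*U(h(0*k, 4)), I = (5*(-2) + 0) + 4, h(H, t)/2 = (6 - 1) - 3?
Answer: 3025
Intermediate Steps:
h(H, t) = 4 (h(H, t) = 2*((6 - 1) - 3) = 2*(5 - 3) = 2*2 = 4)
I = -6 (I = (-10 + 0) + 4 = -10 + 4 = -6)
y(k) = -4 (y(k) = 1*(-4) = -4)
(-51 + y(I))² = (-51 - 4)² = (-55)² = 3025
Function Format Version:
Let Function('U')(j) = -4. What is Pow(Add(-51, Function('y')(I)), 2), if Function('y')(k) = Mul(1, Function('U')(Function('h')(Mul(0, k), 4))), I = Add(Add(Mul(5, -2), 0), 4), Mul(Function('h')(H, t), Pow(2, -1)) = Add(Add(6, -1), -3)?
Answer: 3025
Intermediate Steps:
Function('h')(H, t) = 4 (Function('h')(H, t) = Mul(2, Add(Add(6, -1), -3)) = Mul(2, Add(5, -3)) = Mul(2, 2) = 4)
I = -6 (I = Add(Add(-10, 0), 4) = Add(-10, 4) = -6)
Function('y')(k) = -4 (Function('y')(k) = Mul(1, -4) = -4)
Pow(Add(-51, Function('y')(I)), 2) = Pow(Add(-51, -4), 2) = Pow(-55, 2) = 3025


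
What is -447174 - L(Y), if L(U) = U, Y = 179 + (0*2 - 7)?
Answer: -447346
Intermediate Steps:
Y = 172 (Y = 179 + (0 - 7) = 179 - 7 = 172)
-447174 - L(Y) = -447174 - 1*172 = -447174 - 172 = -447346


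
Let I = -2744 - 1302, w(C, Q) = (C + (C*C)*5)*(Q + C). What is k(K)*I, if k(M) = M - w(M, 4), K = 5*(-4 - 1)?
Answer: -263293450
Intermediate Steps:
w(C, Q) = (C + Q)*(C + 5*C**2) (w(C, Q) = (C + C**2*5)*(C + Q) = (C + 5*C**2)*(C + Q) = (C + Q)*(C + 5*C**2))
I = -4046
K = -25 (K = 5*(-5) = -25)
k(M) = M - M*(4 + 5*M**2 + 21*M) (k(M) = M - M*(M + 4 + 5*M**2 + 5*M*4) = M - M*(M + 4 + 5*M**2 + 20*M) = M - M*(4 + 5*M**2 + 21*M))
k(K)*I = -25*(-3 - 21*(-25) - 5*(-25)**2)*(-4046) = -25*(-3 + 525 - 5*625)*(-4046) = -25*(-3 + 525 - 3125)*(-4046) = -25*(-2603)*(-4046) = 65075*(-4046) = -263293450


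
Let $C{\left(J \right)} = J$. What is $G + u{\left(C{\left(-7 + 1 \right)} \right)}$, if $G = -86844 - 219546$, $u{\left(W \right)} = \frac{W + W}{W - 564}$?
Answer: $- \frac{29107048}{95} \approx -3.0639 \cdot 10^{5}$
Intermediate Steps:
$u{\left(W \right)} = \frac{2 W}{-564 + W}$
$G = -306390$ ($G = -86844 - 219546 = -306390$)
$G + u{\left(C{\left(-7 + 1 \right)} \right)} = -306390 + \frac{2 \left(-7 + 1\right)}{-564 + \left(-7 + 1\right)} = -306390 + 2 \left(-6\right) \frac{1}{-564 - 6} = -306390 + 2 \left(-6\right) \frac{1}{-570} = -306390 + 2 \left(-6\right) \left(- \frac{1}{570}\right) = -306390 + \frac{2}{95} = - \frac{29107048}{95}$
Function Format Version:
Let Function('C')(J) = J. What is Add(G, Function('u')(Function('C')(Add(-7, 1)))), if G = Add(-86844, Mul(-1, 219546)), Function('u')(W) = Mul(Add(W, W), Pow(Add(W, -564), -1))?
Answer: Rational(-29107048, 95) ≈ -3.0639e+5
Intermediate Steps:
Function('u')(W) = Mul(2, W, Pow(Add(-564, W), -1)) (Function('u')(W) = Mul(Mul(2, W), Pow(Add(-564, W), -1)) = Mul(2, W, Pow(Add(-564, W), -1)))
G = -306390 (G = Add(-86844, -219546) = -306390)
Add(G, Function('u')(Function('C')(Add(-7, 1)))) = Add(-306390, Mul(2, Add(-7, 1), Pow(Add(-564, Add(-7, 1)), -1))) = Add(-306390, Mul(2, -6, Pow(Add(-564, -6), -1))) = Add(-306390, Mul(2, -6, Pow(-570, -1))) = Add(-306390, Mul(2, -6, Rational(-1, 570))) = Add(-306390, Rational(2, 95)) = Rational(-29107048, 95)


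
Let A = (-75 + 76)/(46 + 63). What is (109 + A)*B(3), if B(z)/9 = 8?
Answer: 855504/109 ≈ 7848.7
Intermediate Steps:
A = 1/109 ≈ 0.0091743
B(z) = 72 (B(z) = 9*8 = 72)
(109 + A)*B(3) = (109 + 1/109)*72 = (11882/109)*72 = 855504/109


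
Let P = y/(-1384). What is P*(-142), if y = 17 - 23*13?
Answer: -10011/346 ≈ -28.934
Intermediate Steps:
y = -282 (y = 17 - 299 = -282)
P = 141/692 (P = -282/(-1384) = -282*(-1/1384) = 141/692 ≈ 0.20376)
P*(-142) = (141/692)*(-142) = -10011/346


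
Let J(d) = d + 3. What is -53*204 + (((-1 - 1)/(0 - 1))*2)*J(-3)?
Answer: -10812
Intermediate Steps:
J(d) = 3 + d
-53*204 + (((-1 - 1)/(0 - 1))*2)*J(-3) = -53*204 + (((-1 - 1)/(0 - 1))*2)*(3 - 3) = -10812 + (-2/(-1)*2)*0 = -10812 + (-2*(-1)*2)*0 = -10812 + (2*2)*0 = -10812 + 4*0 = -10812 + 0 = -10812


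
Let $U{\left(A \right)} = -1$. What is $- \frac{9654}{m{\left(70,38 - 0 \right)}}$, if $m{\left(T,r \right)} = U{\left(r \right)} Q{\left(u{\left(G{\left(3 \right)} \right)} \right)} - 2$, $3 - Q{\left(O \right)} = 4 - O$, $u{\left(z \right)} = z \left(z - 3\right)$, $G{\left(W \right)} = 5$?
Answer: $\frac{9654}{11} \approx 877.64$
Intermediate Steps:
$u{\left(z \right)} = z \left(-3 + z\right)$
$Q{\left(O \right)} = -1 + O$ ($Q{\left(O \right)} = 3 - \left(4 - O\right) = 3 + \left(-4 + O\right) = -1 + O$)
$m{\left(T,r \right)} = -11$ ($m{\left(T,r \right)} = - (-1 + 5 \left(-3 + 5\right)) - 2 = - (-1 + 5 \cdot 2) - 2 = - (-1 + 10) - 2 = \left(-1\right) 9 - 2 = -9 - 2 = -11$)
$- \frac{9654}{m{\left(70,38 - 0 \right)}} = - \frac{9654}{-11} = \left(-9654\right) \left(- \frac{1}{11}\right) = \frac{9654}{11}$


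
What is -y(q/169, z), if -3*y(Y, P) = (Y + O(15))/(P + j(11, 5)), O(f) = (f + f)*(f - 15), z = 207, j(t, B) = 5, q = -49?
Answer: -49/107484 ≈ -0.00045588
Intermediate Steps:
O(f) = 2*f*(-15 + f) (O(f) = (2*f)*(-15 + f) = 2*f*(-15 + f))
y(Y, P) = -Y/(3*(5 + P)) (y(Y, P) = -(Y + 2*15*(-15 + 15))/(3*(P + 5)) = -(Y + 2*15*0)/(3*(5 + P)) = -(Y + 0)/(3*(5 + P)) = -Y/(3*(5 + P)))
-y(q/169, z) = -(-1)*(-49/169)/(15 + 3*207) = -(-1)*(-49*1/169)/(15 + 621) = -(-1)*(-49)/(169*636) = -1*49/107484 = -49/107484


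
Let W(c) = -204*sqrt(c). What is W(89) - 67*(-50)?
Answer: 3350 - 204*sqrt(89) ≈ 1425.5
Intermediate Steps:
W(89) - 67*(-50) = -204*sqrt(89) - 67*(-50) = -204*sqrt(89) - 1*(-3350) = -204*sqrt(89) + 3350 = 3350 - 204*sqrt(89)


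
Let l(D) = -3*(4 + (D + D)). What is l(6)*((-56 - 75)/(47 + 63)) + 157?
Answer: 11779/55 ≈ 214.16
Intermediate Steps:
l(D) = -12 - 6*D (l(D) = -3*(4 + 2*D) = -12 - 6*D)
l(6)*((-56 - 75)/(47 + 63)) + 157 = (-12 - 6*6)*((-56 - 75)/(47 + 63)) + 157 = (-12 - 36)*(-131/110) + 157 = -(-6288)/110 + 157 = -48*(-131/110) + 157 = 3144/55 + 157 = 11779/55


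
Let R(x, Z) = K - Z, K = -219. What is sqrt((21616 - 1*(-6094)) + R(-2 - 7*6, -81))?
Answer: 2*sqrt(6893) ≈ 166.05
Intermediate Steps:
R(x, Z) = -219 - Z
sqrt((21616 - 1*(-6094)) + R(-2 - 7*6, -81)) = sqrt((21616 - 1*(-6094)) + (-219 - 1*(-81))) = sqrt((21616 + 6094) + (-219 + 81)) = sqrt(27710 - 138) = sqrt(27572) = 2*sqrt(6893)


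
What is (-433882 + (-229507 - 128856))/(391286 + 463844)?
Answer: -158449/171026 ≈ -0.92646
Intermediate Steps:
(-433882 + (-229507 - 128856))/(391286 + 463844) = (-433882 - 358363)/855130 = -792245*1/855130 = -158449/171026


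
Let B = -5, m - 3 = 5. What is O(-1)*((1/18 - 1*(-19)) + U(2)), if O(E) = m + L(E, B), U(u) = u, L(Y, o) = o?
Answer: 379/6 ≈ 63.167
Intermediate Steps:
m = 8 (m = 3 + 5 = 8)
O(E) = 3 (O(E) = 8 - 5 = 3)
O(-1)*((1/18 - 1*(-19)) + U(2)) = 3*((1/18 - 1*(-19)) + 2) = 3*((1/18 + 19) + 2) = 3*(343/18 + 2) = 3*(379/18) = 379/6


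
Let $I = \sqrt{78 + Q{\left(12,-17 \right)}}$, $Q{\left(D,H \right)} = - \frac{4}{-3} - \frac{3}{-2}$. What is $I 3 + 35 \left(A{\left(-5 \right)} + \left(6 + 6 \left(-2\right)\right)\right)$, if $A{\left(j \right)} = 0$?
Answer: $-210 + \frac{\sqrt{2910}}{2} \approx -183.03$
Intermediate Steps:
$Q{\left(D,H \right)} = \frac{17}{6}$ ($Q{\left(D,H \right)} = \left(-4\right) \left(- \frac{1}{3}\right) - - \frac{3}{2} = \frac{4}{3} + \frac{3}{2} = \frac{17}{6}$)
$I = \frac{\sqrt{2910}}{6}$ ($I = \sqrt{78 + \frac{17}{6}} = \sqrt{\frac{485}{6}} = \frac{\sqrt{2910}}{6} \approx 8.9907$)
$I 3 + 35 \left(A{\left(-5 \right)} + \left(6 + 6 \left(-2\right)\right)\right) = \frac{\sqrt{2910}}{6} \cdot 3 + 35 \left(0 + \left(6 + 6 \left(-2\right)\right)\right) = \frac{\sqrt{2910}}{2} + 35 \left(0 + \left(6 - 12\right)\right) = \frac{\sqrt{2910}}{2} + 35 \left(0 - 6\right) = \frac{\sqrt{2910}}{2} + 35 \left(-6\right) = \frac{\sqrt{2910}}{2} - 210 = -210 + \frac{\sqrt{2910}}{2}$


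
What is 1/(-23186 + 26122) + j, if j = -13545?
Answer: -39768119/2936 ≈ -13545.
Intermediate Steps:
1/(-23186 + 26122) + j = 1/(-23186 + 26122) - 13545 = 1/2936 - 13545 = -39768119/2936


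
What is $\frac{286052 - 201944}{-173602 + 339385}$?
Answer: $\frac{28036}{55261} \approx 0.50734$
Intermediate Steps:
$\frac{286052 - 201944}{-173602 + 339385} = \frac{84108}{165783} = 84108 \cdot \frac{1}{165783} = \frac{28036}{55261}$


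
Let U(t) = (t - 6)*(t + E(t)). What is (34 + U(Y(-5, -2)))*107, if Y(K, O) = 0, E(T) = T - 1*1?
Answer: 4280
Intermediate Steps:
E(T) = -1 + T (E(T) = T - 1 = -1 + T)
U(t) = (-1 + 2*t)*(-6 + t) (U(t) = (t - 6)*(t + (-1 + t)) = (-6 + t)*(-1 + 2*t) = (-1 + 2*t)*(-6 + t))
(34 + U(Y(-5, -2)))*107 = (34 + (6 - 13*0 + 2*0²))*107 = (34 + (6 + 0 + 2*0))*107 = (34 + (6 + 0 + 0))*107 = (34 + 6)*107 = 40*107 = 4280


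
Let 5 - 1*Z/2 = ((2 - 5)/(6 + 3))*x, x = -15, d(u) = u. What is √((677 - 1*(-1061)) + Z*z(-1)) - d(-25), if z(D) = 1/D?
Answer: 25 + √1738 ≈ 66.689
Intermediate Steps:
Z = 0 (Z = 10 - 2*(2 - 5)/(6 + 3)*(-15) = 10 - 2*(-3/9)*(-15) = 10 - 2*(-3*⅑)*(-15) = 10 - (-2)*(-15)/3 = 10 - 2*5 = 10 - 10 = 0)
√((677 - 1*(-1061)) + Z*z(-1)) - d(-25) = √((677 - 1*(-1061)) + 0/(-1)) - 1*(-25) = √((677 + 1061) + 0*(-1)) + 25 = √(1738 + 0) + 25 = √1738 + 25 = 25 + √1738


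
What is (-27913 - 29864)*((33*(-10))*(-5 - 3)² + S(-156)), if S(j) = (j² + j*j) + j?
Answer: -1582858692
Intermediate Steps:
S(j) = j + 2*j² (S(j) = (j² + j²) + j = 2*j² + j = j + 2*j²)
(-27913 - 29864)*((33*(-10))*(-5 - 3)² + S(-156)) = (-27913 - 29864)*((33*(-10))*(-5 - 3)² - 156*(1 + 2*(-156))) = -57777*(-330*(-8)² - 156*(1 - 312)) = -57777*(-330*64 - 156*(-311)) = -57777*(-21120 + 48516) = -57777*27396 = -1582858692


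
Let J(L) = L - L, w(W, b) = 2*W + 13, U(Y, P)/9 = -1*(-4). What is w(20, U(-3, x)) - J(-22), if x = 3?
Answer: 53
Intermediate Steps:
U(Y, P) = 36 (U(Y, P) = 9*(-1*(-4)) = 9*4 = 36)
w(W, b) = 13 + 2*W
J(L) = 0
w(20, U(-3, x)) - J(-22) = (13 + 2*20) - 1*0 = (13 + 40) + 0 = 53 + 0 = 53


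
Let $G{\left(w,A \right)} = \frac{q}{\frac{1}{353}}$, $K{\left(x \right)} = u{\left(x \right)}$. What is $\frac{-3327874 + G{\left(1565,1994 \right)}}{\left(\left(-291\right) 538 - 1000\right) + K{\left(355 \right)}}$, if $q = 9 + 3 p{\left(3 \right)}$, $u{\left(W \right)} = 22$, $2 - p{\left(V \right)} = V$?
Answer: $\frac{831439}{39384} \approx 21.111$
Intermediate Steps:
$p{\left(V \right)} = 2 - V$
$K{\left(x \right)} = 22$
$q = 6$ ($q = 9 + 3 \left(2 - 3\right) = 9 + 3 \left(-1\right) = 9 - 3 = 6$)
$G{\left(w,A \right)} = 2118$ ($G{\left(w,A \right)} = \frac{6}{\frac{1}{353}} = 6 \frac{1}{\frac{1}{353}} = 6 \cdot 353 = 2118$)
$\frac{-3327874 + G{\left(1565,1994 \right)}}{\left(\left(-291\right) 538 - 1000\right) + K{\left(355 \right)}} = \frac{-3327874 + 2118}{\left(\left(-291\right) 538 - 1000\right) + 22} = - \frac{3325756}{\left(-156558 - 1000\right) + 22} = - \frac{3325756}{-157558 + 22} = - \frac{3325756}{-157536} = \left(-3325756\right) \left(- \frac{1}{157536}\right) = \frac{831439}{39384}$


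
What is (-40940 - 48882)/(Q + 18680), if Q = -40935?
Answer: 89822/22255 ≈ 4.0360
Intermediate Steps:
(-40940 - 48882)/(Q + 18680) = (-40940 - 48882)/(-40935 + 18680) = -89822/(-22255) = -89822*(-1/22255) = 89822/22255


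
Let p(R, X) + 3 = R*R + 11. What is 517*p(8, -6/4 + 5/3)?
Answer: 37224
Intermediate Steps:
p(R, X) = 8 + R² (p(R, X) = -3 + (R*R + 11) = -3 + (R² + 11) = -3 + (11 + R²) = 8 + R²)
517*p(8, -6/4 + 5/3) = 517*(8 + 8²) = 517*(8 + 64) = 517*72 = 37224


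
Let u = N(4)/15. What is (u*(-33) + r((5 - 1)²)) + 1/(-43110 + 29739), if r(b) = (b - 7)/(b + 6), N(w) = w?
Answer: -12341543/1470810 ≈ -8.3910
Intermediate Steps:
r(b) = (-7 + b)/(6 + b)
u = 4/15 ≈ 0.26667
(u*(-33) + r((5 - 1)²)) + 1/(-43110 + 29739) = ((4/15)*(-33) + (-7 + (5 - 1)²)/(6 + (5 - 1)²)) + 1/(-43110 + 29739) = (-44/5 + (-7 + 4²)/(6 + 4²)) + 1/(-13371) = (-44/5 + (-7 + 16)/(6 + 16)) - 1/13371 = (-44/5 + 9/22) - 1/13371 = -923/110 - 1/13371 = -12341543/1470810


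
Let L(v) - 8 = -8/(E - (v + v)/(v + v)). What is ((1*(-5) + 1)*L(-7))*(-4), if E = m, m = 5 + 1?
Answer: 512/5 ≈ 102.40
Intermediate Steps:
m = 6
E = 6
L(v) = 32/5 (L(v) = 8 - 8/(6 - (v + v)/(v + v)) = 8 - 8/(6 - 2*v/(2*v)) = 8 - 8/(6 - 2*v*1/(2*v)) = 8 - 8/(6 - 1*1) = 8 - 8/(6 - 1) = 8 - 8/5 = 32/5)
((1*(-5) + 1)*L(-7))*(-4) = ((1*(-5) + 1)*(32/5))*(-4) = ((-5 + 1)*(32/5))*(-4) = -4*32/5*(-4) = -128/5*(-4) = 512/5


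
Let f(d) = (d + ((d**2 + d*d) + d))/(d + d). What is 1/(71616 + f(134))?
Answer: 1/71751 ≈ 1.3937e-5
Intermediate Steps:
f(d) = (2*d + 2*d**2)/(2*d) (f(d) = (d + ((d**2 + d**2) + d))/((2*d)) = (d + (2*d**2 + d))*(1/(2*d)) = (d + (d + 2*d**2))*(1/(2*d)) = (2*d + 2*d**2)*(1/(2*d)) = (2*d + 2*d**2)/(2*d))
1/(71616 + f(134)) = 1/(71616 + (1 + 134)) = 1/(71616 + 135) = 1/71751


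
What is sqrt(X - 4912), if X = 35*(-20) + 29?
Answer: I*sqrt(5583) ≈ 74.719*I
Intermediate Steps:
X = -671 (X = -700 + 29 = -671)
sqrt(X - 4912) = sqrt(-671 - 4912) = sqrt(-5583) = I*sqrt(5583)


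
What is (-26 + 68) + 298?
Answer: 340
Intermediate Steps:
(-26 + 68) + 298 = 42 + 298 = 340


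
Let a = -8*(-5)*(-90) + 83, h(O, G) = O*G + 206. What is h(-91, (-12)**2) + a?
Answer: -16415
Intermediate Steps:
h(O, G) = 206 + G*O (h(O, G) = G*O + 206 = 206 + G*O)
a = -3517 (a = 40*(-90) + 83 = -3600 + 83 = -3517)
h(-91, (-12)**2) + a = (206 + (-12)**2*(-91)) - 3517 = (206 + 144*(-91)) - 3517 = (206 - 13104) - 3517 = -12898 - 3517 = -16415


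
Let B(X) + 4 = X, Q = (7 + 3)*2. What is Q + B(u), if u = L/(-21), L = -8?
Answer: 344/21 ≈ 16.381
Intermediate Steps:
u = 8/21 (u = -8/(-21) = -8*(-1/21) = 8/21 ≈ 0.38095)
Q = 20 (Q = 10*2 = 20)
B(X) = -4 + X
Q + B(u) = 20 + (-4 + 8/21) = 20 - 76/21 = 344/21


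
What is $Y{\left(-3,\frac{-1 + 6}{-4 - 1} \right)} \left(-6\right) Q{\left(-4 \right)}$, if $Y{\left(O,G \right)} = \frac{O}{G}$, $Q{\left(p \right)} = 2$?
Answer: $-36$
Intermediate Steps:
$Y{\left(-3,\frac{-1 + 6}{-4 - 1} \right)} \left(-6\right) Q{\left(-4 \right)} = - \frac{3}{\left(-1 + 6\right) \frac{1}{-4 - 1}} \left(-6\right) 2 = - \frac{3}{5 \frac{1}{-5}} \left(-6\right) 2 = - \frac{3}{5 \left(- \frac{1}{5}\right)} \left(-6\right) 2 = - \frac{3}{-1} \left(-6\right) 2 = \left(-3\right) \left(-1\right) \left(-6\right) 2 = 3 \left(-6\right) 2 = \left(-18\right) 2 = -36$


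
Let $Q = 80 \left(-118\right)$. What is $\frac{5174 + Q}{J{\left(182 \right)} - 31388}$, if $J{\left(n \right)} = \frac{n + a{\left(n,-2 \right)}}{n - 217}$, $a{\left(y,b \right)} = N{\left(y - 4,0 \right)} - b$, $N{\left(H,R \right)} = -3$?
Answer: $\frac{149310}{1098761} \approx 0.13589$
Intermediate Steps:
$a{\left(y,b \right)} = -3 - b$
$J{\left(n \right)} = \frac{-1 + n}{-217 + n}$ ($J{\left(n \right)} = \frac{n - 1}{n - 217} = \frac{n + \left(-3 + 2\right)}{-217 + n} = \frac{n - 1}{-217 + n} = \frac{-1 + n}{-217 + n}$)
$Q = -9440$
$\frac{5174 + Q}{J{\left(182 \right)} - 31388} = \frac{5174 - 9440}{\frac{-1 + 182}{-217 + 182} - 31388} = - \frac{4266}{\frac{1}{-35} \cdot 181 - 31388} = - \frac{4266}{\left(- \frac{1}{35}\right) 181 - 31388} = - \frac{4266}{- \frac{181}{35} - 31388} = - \frac{4266}{- \frac{1098761}{35}} = \left(-4266\right) \left(- \frac{35}{1098761}\right) = \frac{149310}{1098761}$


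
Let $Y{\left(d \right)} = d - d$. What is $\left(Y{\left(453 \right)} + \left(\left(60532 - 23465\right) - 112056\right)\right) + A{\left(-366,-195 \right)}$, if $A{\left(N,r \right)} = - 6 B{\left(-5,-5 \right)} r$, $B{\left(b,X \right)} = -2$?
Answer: $-77329$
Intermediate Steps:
$Y{\left(d \right)} = 0$
$A{\left(N,r \right)} = 12 r$ ($A{\left(N,r \right)} = \left(-6\right) \left(-2\right) r = 12 r$)
$\left(Y{\left(453 \right)} + \left(\left(60532 - 23465\right) - 112056\right)\right) + A{\left(-366,-195 \right)} = \left(0 + \left(\left(60532 - 23465\right) - 112056\right)\right) + 12 \left(-195\right) = \left(0 + \left(37067 - 112056\right)\right) - 2340 = \left(0 - 74989\right) - 2340 = -74989 - 2340 = -77329$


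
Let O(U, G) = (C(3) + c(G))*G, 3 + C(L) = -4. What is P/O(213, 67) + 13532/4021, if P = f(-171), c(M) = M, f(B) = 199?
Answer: 55198819/16164420 ≈ 3.4148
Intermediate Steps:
C(L) = -7 (C(L) = -3 - 4 = -7)
P = 199
O(U, G) = G*(-7 + G) (O(U, G) = (-7 + G)*G = G*(-7 + G))
P/O(213, 67) + 13532/4021 = 199/((67*(-7 + 67))) + 13532/4021 = 199/((67*60)) + 13532*(1/4021) = 199/4020 + 13532/4021 = 55198819/16164420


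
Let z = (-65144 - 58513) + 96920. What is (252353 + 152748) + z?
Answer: 378364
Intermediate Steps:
z = -26737 (z = -123657 + 96920 = -26737)
(252353 + 152748) + z = (252353 + 152748) - 26737 = 405101 - 26737 = 378364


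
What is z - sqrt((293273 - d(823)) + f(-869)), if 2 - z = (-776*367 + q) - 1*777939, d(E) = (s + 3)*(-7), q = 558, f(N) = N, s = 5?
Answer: 1062175 - 2*sqrt(73115) ≈ 1.0616e+6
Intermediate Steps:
d(E) = -56 (d(E) = (5 + 3)*(-7) = 8*(-7) = -56)
z = 1062175 (z = 2 - ((-776*367 + 558) - 1*777939) = 2 - ((-284792 + 558) - 777939) = 2 - (-284234 - 777939) = 2 - 1*(-1062173) = 2 + 1062173 = 1062175)
z - sqrt((293273 - d(823)) + f(-869)) = 1062175 - sqrt((293273 - 1*(-56)) - 869) = 1062175 - sqrt((293273 + 56) - 869) = 1062175 - sqrt(293329 - 869) = 1062175 - sqrt(292460) = 1062175 - 2*sqrt(73115)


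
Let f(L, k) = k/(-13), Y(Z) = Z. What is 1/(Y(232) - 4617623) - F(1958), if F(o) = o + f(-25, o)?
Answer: -108490218949/60026083 ≈ -1807.4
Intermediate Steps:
f(L, k) = -k/13 (f(L, k) = k*(-1/13) = -k/13)
F(o) = 12*o/13 (F(o) = o - o/13 = 12*o/13)
1/(Y(232) - 4617623) - F(1958) = 1/(232 - 4617623) - 12*1958/13 = 1/(-4617391) - 1*23496/13 = -1/4617391 - 23496/13 = -108490218949/60026083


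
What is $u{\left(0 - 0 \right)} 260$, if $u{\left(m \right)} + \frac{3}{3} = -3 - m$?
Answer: $-1040$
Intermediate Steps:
$u{\left(m \right)} = -4 - m$ ($u{\left(m \right)} = -1 - \left(3 + m\right) = -4 - m$)
$u{\left(0 - 0 \right)} 260 = \left(-4 - \left(0 - 0\right)\right) 260 = \left(-4 - \left(0 + 0\right)\right) 260 = \left(-4 - 0\right) 260 = \left(-4 + 0\right) 260 = \left(-4\right) 260 = -1040$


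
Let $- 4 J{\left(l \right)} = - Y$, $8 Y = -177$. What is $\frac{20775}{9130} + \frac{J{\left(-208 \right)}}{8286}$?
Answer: $\frac{183563893}{80694592} \approx 2.2748$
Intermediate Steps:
$Y = - \frac{177}{8}$ ($Y = \frac{1}{8} \left(-177\right) = - \frac{177}{8} \approx -22.125$)
$J{\left(l \right)} = - \frac{177}{32}$ ($J{\left(l \right)} = - \frac{\left(-1\right) \left(- \frac{177}{8}\right)}{4} = \left(- \frac{1}{4}\right) \frac{177}{8} = - \frac{177}{32}$)
$\frac{20775}{9130} + \frac{J{\left(-208 \right)}}{8286} = \frac{20775}{9130} - \frac{177}{32 \cdot 8286} = 20775 \cdot \frac{1}{9130} - \frac{59}{88384} = \frac{4155}{1826} - \frac{59}{88384} = \frac{183563893}{80694592}$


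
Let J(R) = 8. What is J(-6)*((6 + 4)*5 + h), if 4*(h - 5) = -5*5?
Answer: 390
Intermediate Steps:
h = -5/4 (h = 5 + (-5*5)/4 = 5 + (¼)*(-25) = 5 - 25/4 = -5/4 ≈ -1.2500)
J(-6)*((6 + 4)*5 + h) = 8*((6 + 4)*5 - 5/4) = 8*(10*5 - 5/4) = 8*(50 - 5/4) = 8*(195/4) = 390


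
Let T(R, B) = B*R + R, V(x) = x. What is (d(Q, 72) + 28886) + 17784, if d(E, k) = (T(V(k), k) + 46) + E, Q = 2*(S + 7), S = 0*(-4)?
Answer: 51986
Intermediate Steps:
S = 0
Q = 14 (Q = 2*(0 + 7) = 2*7 = 14)
T(R, B) = R + B*R
d(E, k) = 46 + E + k*(1 + k) (d(E, k) = (k*(1 + k) + 46) + E = (46 + k*(1 + k)) + E = 46 + E + k*(1 + k))
(d(Q, 72) + 28886) + 17784 = ((46 + 14 + 72*(1 + 72)) + 28886) + 17784 = ((46 + 14 + 72*73) + 28886) + 17784 = ((46 + 14 + 5256) + 28886) + 17784 = (5316 + 28886) + 17784 = 34202 + 17784 = 51986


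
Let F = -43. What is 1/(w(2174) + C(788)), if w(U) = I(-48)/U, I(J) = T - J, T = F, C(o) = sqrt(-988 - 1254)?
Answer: 10870/10596310817 - 4726276*I*sqrt(2242)/10596310817 ≈ 1.0258e-6 - 0.021119*I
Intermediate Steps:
C(o) = I*sqrt(2242) (C(o) = sqrt(-2242) = I*sqrt(2242))
T = -43
I(J) = -43 - J
w(U) = 5/U (w(U) = (-43 - 1*(-48))/U = (-43 + 48)/U = 5/U)
1/(w(2174) + C(788)) = 1/(5/2174 + I*sqrt(2242))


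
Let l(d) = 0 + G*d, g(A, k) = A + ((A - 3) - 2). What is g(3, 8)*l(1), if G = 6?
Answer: 6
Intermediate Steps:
g(A, k) = -5 + 2*A (g(A, k) = A + ((-3 + A) - 2) = A + (-5 + A) = -5 + 2*A)
l(d) = 6*d (l(d) = 0 + 6*d = 6*d)
g(3, 8)*l(1) = (-5 + 2*3)*(6*1) = (-5 + 6)*6 = 1*6 = 6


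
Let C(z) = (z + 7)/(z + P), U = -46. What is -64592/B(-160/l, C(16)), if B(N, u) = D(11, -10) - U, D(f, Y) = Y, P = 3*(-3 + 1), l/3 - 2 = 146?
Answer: -16148/9 ≈ -1794.2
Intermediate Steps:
l = 444 (l = 6 + 3*146 = 6 + 438 = 444)
P = -6 (P = 3*(-2) = -6)
C(z) = (7 + z)/(-6 + z) (C(z) = (z + 7)/(z - 6) = (7 + z)/(-6 + z))
B(N, u) = 36 (B(N, u) = -10 - 1*(-46) = -10 + 46 = 36)
-64592/B(-160/l, C(16)) = -64592/36 = -64592*1/36 = -16148/9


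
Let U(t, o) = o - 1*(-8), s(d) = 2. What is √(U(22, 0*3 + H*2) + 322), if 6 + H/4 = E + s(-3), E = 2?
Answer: √314 ≈ 17.720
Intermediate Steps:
H = -8 (H = -24 + 4*(2 + 2) = -24 + 4*4 = -24 + 16 = -8)
U(t, o) = 8 + o (U(t, o) = o + 8 = 8 + o)
√(U(22, 0*3 + H*2) + 322) = √((8 + (0*3 - 8*2)) + 322) = √((8 + (0 - 16)) + 322) = √((8 - 16) + 322) = √(-8 + 322) = √314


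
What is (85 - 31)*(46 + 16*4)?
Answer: 5940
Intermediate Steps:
(85 - 31)*(46 + 16*4) = 54*(46 + 64) = 54*110 = 5940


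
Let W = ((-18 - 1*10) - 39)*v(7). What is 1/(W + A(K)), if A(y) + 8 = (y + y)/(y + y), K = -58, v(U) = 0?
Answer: -⅐ ≈ -0.14286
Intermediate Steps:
A(y) = -7 (A(y) = -8 + (y + y)/(y + y) = -8 + (2*y)/((2*y)) = -8 + (2*y)*(1/(2*y)) = -8 + 1 = -7)
W = 0 (W = ((-18 - 1*10) - 39)*0 = ((-18 - 10) - 39)*0 = (-28 - 39)*0 = -67*0 = 0)
1/(W + A(K)) = 1/(0 - 7) = 1/(-7) = -⅐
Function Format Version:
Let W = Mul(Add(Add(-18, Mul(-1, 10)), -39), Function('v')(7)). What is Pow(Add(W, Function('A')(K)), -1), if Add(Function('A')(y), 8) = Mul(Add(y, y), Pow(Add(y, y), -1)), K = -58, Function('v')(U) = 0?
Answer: Rational(-1, 7) ≈ -0.14286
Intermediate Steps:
Function('A')(y) = -7 (Function('A')(y) = Add(-8, Mul(Add(y, y), Pow(Add(y, y), -1))) = Add(-8, Mul(Mul(2, y), Pow(Mul(2, y), -1))) = Add(-8, Mul(Mul(2, y), Mul(Rational(1, 2), Pow(y, -1)))) = Add(-8, 1) = -7)
W = 0 (W = Mul(Add(Add(-18, Mul(-1, 10)), -39), 0) = Mul(Add(Add(-18, -10), -39), 0) = Mul(Add(-28, -39), 0) = Mul(-67, 0) = 0)
Pow(Add(W, Function('A')(K)), -1) = Pow(Add(0, -7), -1) = Pow(-7, -1) = Rational(-1, 7)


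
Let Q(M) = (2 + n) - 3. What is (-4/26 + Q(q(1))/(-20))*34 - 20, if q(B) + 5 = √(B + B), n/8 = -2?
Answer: 477/130 ≈ 3.6692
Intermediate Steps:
n = -16 (n = 8*(-2) = -16)
q(B) = -5 + √2*√B (q(B) = -5 + √(B + B) = -5 + √(2*B) = -5 + √2*√B)
Q(M) = -17 (Q(M) = (2 - 16) - 3 = -14 - 3 = -17)
(-4/26 + Q(q(1))/(-20))*34 - 20 = (-4/26 - 17/(-20))*34 - 20 = (-4*1/26 - 17*(-1/20))*34 - 20 = (-2/13 + 17/20)*34 - 20 = (181/260)*34 - 20 = 3077/130 - 20 = 477/130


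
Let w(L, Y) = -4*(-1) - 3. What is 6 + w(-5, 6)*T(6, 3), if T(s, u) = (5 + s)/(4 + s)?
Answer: 71/10 ≈ 7.1000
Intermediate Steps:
w(L, Y) = 1 (w(L, Y) = 4 - 3 = 1)
T(s, u) = (5 + s)/(4 + s)
6 + w(-5, 6)*T(6, 3) = 6 + 1*((5 + 6)/(4 + 6)) = 6 + 1*(11/10) = 6 + 11/10 = 71/10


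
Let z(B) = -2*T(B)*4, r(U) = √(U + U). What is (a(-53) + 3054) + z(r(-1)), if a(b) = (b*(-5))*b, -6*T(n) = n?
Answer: -10991 + 4*I*√2/3 ≈ -10991.0 + 1.8856*I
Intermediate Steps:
T(n) = -n/6
a(b) = -5*b² (a(b) = (-5*b)*b = -5*b²)
r(U) = √2*√U (r(U) = √(2*U) = √2*√U)
z(B) = 4*B/3 (z(B) = -(-1)*B/3*4 = (B/3)*4 = 4*B/3)
(a(-53) + 3054) + z(r(-1)) = (-5*(-53)² + 3054) + 4*(√2*√(-1))/3 = (-5*2809 + 3054) + 4*(√2*I)/3 = (-14045 + 3054) + 4*(I*√2)/3 = -10991 + 4*I*√2/3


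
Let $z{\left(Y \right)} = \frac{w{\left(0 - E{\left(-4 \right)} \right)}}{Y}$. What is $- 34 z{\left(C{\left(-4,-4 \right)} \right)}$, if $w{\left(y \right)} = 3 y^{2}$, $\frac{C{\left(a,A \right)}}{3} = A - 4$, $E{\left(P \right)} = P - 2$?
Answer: $153$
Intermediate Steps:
$E{\left(P \right)} = -2 + P$ ($E{\left(P \right)} = P - 2 = -2 + P$)
$C{\left(a,A \right)} = -12 + 3 A$ ($C{\left(a,A \right)} = 3 \left(A - 4\right) = 3 \left(-4 + A\right) = -12 + 3 A$)
$z{\left(Y \right)} = \frac{108}{Y}$ ($z{\left(Y \right)} = \frac{3 \left(0 - \left(-2 - 4\right)\right)^{2}}{Y} = \frac{3 \left(0 - -6\right)^{2}}{Y} = \frac{3 \left(0 + 6\right)^{2}}{Y} = \frac{3 \cdot 6^{2}}{Y} = \frac{3 \cdot 36}{Y} = \frac{108}{Y}$)
$- 34 z{\left(C{\left(-4,-4 \right)} \right)} = - 34 \frac{108}{-12 + 3 \left(-4\right)} = - 34 \frac{108}{-12 - 12} = - 34 \frac{108}{-24} = - 34 \cdot 108 \left(- \frac{1}{24}\right) = \left(-34\right) \left(- \frac{9}{2}\right) = 153$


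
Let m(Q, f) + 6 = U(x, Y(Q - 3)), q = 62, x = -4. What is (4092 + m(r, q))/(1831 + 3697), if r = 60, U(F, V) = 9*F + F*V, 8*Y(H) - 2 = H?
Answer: 8041/11056 ≈ 0.72730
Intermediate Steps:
Y(H) = ¼ + H/8
m(Q, f) = -83/2 - Q/2 (m(Q, f) = -6 - 4*(9 + (¼ + (Q - 3)/8)) = -6 - 4*(9 + (¼ + (-3 + Q)/8)) = -6 - 4*(9 + (¼ + (-3/8 + Q/8))) = -6 - 4*(9 + (-⅛ + Q/8)) = -6 - 4*(71/8 + Q/8) = -6 + (-71/2 - Q/2) = -83/2 - Q/2)
(4092 + m(r, q))/(1831 + 3697) = (4092 + (-83/2 - ½*60))/(1831 + 3697) = (4092 + (-83/2 - 30))/5528 = (4092 - 143/2)*(1/5528) = (8041/2)*(1/5528) = 8041/11056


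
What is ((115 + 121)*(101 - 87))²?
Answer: 10916416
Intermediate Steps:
((115 + 121)*(101 - 87))² = (236*14)² = 3304² = 10916416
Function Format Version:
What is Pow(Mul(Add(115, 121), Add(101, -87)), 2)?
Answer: 10916416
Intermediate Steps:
Pow(Mul(Add(115, 121), Add(101, -87)), 2) = Pow(Mul(236, 14), 2) = Pow(3304, 2) = 10916416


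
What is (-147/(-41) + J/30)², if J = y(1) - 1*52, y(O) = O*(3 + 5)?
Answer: 1697809/378225 ≈ 4.4889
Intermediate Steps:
y(O) = 8*O (y(O) = O*8 = 8*O)
J = -44 (J = 8*1 - 1*52 = 8 - 52 = -44)
(-147/(-41) + J/30)² = (-147/(-41) - 44/30)² = (-147*(-1/41) - 44*1/30)² = (147/41 - 22/15)² = (1303/615)² = 1697809/378225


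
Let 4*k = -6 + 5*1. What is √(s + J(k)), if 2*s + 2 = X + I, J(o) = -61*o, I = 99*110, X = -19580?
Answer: I*√17323/2 ≈ 65.808*I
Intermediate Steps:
k = -¼ (k = (-6 + 5*1)/4 = (-6 + 5)/4 = (¼)*(-1) = -¼ ≈ -0.25000)
I = 10890
s = -4346 (s = -1 + (-19580 + 10890)/2 = -1 + (½)*(-8690) = -1 - 4345 = -4346)
√(s + J(k)) = √(-4346 - 61*(-¼)) = √(-4346 + 61/4) = √(-17323/4) = I*√17323/2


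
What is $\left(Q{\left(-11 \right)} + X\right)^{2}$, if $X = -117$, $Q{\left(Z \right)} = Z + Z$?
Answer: $19321$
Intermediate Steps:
$Q{\left(Z \right)} = 2 Z$
$\left(Q{\left(-11 \right)} + X\right)^{2} = \left(2 \left(-11\right) - 117\right)^{2} = \left(-22 - 117\right)^{2} = \left(-139\right)^{2} = 19321$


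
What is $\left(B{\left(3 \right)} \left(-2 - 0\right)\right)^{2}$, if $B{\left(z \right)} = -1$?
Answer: $4$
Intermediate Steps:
$\left(B{\left(3 \right)} \left(-2 - 0\right)\right)^{2} = \left(- (-2 - 0)\right)^{2} = \left(- (-2 + 0)\right)^{2} = \left(\left(-1\right) \left(-2\right)\right)^{2} = 2^{2} = 4$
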